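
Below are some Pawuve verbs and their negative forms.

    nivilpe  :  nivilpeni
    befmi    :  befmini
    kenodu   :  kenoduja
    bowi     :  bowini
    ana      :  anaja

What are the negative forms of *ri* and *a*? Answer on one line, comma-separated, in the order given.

rini, aja

The suffix is conditioned by the last vowel: -ni when the last vowel of the stem is a front vowel (*nivilpe*, *befmi*, *bowi*); -ja when the last vowel of the stem is a back vowel (*kenodu*, *ana*).
The last vowel of *ri* is /i/, which is a front vowel, so the suffix is -ni, giving *rini*.
*a*: last vowel = /a/, a back vowel → -ja → *aja*.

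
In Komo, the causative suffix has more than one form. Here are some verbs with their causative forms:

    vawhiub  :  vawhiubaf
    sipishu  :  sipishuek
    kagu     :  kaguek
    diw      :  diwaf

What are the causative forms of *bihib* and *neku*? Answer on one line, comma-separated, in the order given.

The alternation tracks the final sound of the stem — -af when the stem ends in a consonant (*vawhiub*, *diw*); -ek when the stem ends in a vowel (*sipishu*, *kagu*).
The final sound of *bihib* is /b/, which is a consonant, so the suffix is -af, giving *bihibaf*.
The final sound of *neku* is /u/, which is a vowel, so the suffix is -ek, giving *nekuek*.

bihibaf, nekuek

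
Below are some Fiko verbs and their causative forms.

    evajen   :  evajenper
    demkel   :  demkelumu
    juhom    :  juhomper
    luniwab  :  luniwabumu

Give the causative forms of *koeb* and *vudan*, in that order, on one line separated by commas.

koebumu, vudanper

The alternation tracks the final consonant of the stem — -per when the stem ends in a nasal (*evajen*, *juhom*); -umu when the stem ends in a non-nasal consonant (*demkel*, *luniwab*).
Since the final consonant of *koeb* is /b/ (non-nasal), it takes -umu, giving *koebumu*.
*vudan*: final consonant = /n/, a nasal → -per → *vudanper*.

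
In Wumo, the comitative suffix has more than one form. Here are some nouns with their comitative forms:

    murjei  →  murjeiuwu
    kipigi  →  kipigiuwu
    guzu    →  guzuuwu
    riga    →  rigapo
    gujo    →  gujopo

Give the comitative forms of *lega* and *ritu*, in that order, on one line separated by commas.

The alternation tracks the last vowel of the stem — -uwu when the last vowel of the stem is a high vowel (*murjei*, *kipigi*, *guzu*); -po when the last vowel of the stem is a non-high vowel (*riga*, *gujo*).
*lega*: last vowel = /a/, a non-high vowel → -po → *legapo*.
Since the last vowel of *ritu* is /u/ (a high vowel), it takes -uwu, giving *rituuwu*.

legapo, rituuwu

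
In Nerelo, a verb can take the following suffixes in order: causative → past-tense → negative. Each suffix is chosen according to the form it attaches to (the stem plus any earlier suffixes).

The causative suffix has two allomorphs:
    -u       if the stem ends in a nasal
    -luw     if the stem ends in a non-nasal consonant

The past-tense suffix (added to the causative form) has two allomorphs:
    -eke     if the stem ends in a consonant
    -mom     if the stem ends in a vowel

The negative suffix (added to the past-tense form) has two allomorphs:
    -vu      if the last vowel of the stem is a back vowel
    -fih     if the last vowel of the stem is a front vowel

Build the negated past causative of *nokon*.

nokonumomvu

*nokon* — final consonant /n/ (a nasal) → -u → *nokonu*.
The causative form *nokonu* — final sound /u/ (a vowel) → -mom → *nokonumom*.
The past-tense form *nokonumom* — last vowel /o/ (a back vowel) → -vu → *nokonumomvu*.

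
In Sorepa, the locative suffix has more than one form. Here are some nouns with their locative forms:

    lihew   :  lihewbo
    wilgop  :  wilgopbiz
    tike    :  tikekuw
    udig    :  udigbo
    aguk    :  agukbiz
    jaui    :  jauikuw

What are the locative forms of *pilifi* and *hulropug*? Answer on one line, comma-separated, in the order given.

The suffix is conditioned by the final sound: -biz when the stem ends in a voiceless consonant (*wilgop*, *aguk*); -bo when the stem ends in a voiced consonant (*lihew*, *udig*); -kuw when the stem ends in a vowel (*tike*, *jaui*).
The final sound of *pilifi* is /i/, which is a vowel, so the suffix is -kuw, giving *pilifikuw*.
*hulropug*: final sound = /g/, a voiced consonant → -bo → *hulropugbo*.

pilifikuw, hulropugbo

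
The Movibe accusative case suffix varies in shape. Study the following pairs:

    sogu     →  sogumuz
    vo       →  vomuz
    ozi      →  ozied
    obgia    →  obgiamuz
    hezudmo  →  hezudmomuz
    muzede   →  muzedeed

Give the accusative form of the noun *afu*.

Looking at the last vowel of each stem: -ed when the last vowel of the stem is a front vowel (*ozi*, *muzede*); -muz when the last vowel of the stem is a back vowel (*sogu*, *vo*, *obgia*, *hezudmo*).
*afu*: last vowel = /u/, a back vowel → -muz → *afumuz*.

afumuz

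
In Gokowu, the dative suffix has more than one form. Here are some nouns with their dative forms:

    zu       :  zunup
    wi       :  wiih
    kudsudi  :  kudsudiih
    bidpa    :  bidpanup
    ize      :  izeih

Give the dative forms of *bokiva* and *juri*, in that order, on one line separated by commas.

bokivanup, juriih

The suffix is conditioned by the last vowel: -ih when the last vowel of the stem is a front vowel (*wi*, *kudsudi*, *ize*); -nup when the last vowel of the stem is a back vowel (*zu*, *bidpa*).
*bokiva*: last vowel = /a/, a back vowel → -nup → *bokivanup*.
*juri* — last vowel /i/ (a front vowel) → -ih → *juriih*.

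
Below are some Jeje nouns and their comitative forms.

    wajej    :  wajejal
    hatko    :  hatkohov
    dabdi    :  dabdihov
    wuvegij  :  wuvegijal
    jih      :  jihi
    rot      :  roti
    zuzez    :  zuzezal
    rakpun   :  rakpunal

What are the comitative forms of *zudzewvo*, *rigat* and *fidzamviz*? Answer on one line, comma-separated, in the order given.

zudzewvohov, rigati, fidzamvizal

The suffix is conditioned by the final sound: -i when the stem ends in a voiceless consonant (*jih*, *rot*); -al when the stem ends in a voiced consonant (*wajej*, *wuvegij*, *zuzez*, *rakpun*); -hov when the stem ends in a vowel (*hatko*, *dabdi*).
The final sound of *zudzewvo* is /o/, which is a vowel, so the suffix is -hov, giving *zudzewvohov*.
*rigat* — final sound /t/ (a voiceless consonant) → -i → *rigati*.
*fidzamviz* — final sound /z/ (a voiced consonant) → -al → *fidzamvizal*.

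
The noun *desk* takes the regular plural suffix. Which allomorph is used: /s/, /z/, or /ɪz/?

The stem *desk* ends in a voiceless non-sibilant consonant.
The plural suffix surfaces as /ɪz/ after sibilants, /s/ after other voiceless consonants, and /z/ after other voiced sounds.
So the plural -s on *desk* is pronounced /s/.

/s/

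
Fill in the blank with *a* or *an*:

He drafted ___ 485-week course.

The indefinite article is chosen by the initial *sound* of the following word, not its spelling.
The number *485* is spoken "four hundred …", beginning with /fɔr/ — a consonant sound.
So the article is *a*: He drafted a 485-week course.

a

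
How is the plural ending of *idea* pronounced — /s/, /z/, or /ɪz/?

/z/

The stem *idea* ends in a voiced non-sibilant sound.
The plural suffix surfaces as /ɪz/ after sibilants, /s/ after other voiceless consonants, and /z/ after other voiced sounds.
So the plural -s on *idea* is pronounced /z/.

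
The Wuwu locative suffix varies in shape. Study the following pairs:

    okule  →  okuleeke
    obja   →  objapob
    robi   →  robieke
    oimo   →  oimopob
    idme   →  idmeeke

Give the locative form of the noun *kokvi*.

The pattern is front/back vowel harmony: -eke when the last vowel of the stem is a front vowel (*okule*, *robi*, *idme*); -pob when the last vowel of the stem is a back vowel (*obja*, *oimo*).
The last vowel of *kokvi* is /i/, which is a front vowel, so the suffix is -eke, giving *kokvieke*.

kokvieke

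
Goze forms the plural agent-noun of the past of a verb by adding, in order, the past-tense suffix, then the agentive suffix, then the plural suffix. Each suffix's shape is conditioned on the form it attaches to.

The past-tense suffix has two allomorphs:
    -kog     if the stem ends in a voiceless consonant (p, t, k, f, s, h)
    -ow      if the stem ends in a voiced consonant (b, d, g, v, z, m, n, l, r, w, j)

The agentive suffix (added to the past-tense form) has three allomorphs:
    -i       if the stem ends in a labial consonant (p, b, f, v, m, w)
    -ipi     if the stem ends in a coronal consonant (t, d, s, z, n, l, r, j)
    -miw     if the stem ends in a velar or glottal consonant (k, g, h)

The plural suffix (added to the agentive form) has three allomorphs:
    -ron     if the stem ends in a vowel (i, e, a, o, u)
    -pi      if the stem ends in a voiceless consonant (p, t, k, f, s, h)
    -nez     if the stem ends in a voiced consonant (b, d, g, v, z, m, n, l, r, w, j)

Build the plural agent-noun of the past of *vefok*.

Since the final consonant of *vefok* is /k/ (voiceless), it takes -kog, giving *vefokkog*.
The past-tense form *vefokkog*: final consonant = /g/, velar/glottal → -miw → *vefokkogmiw*.
The final sound of the agentive form *vefokkogmiw* is /w/, which is a voiced consonant, so the plural suffix is -nez, giving *vefokkogmiwnez*.

vefokkogmiwnez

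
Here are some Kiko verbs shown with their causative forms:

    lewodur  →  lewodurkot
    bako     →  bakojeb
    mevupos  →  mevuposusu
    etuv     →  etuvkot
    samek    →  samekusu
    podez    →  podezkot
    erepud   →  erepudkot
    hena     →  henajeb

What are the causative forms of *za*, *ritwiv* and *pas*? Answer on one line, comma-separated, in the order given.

zajeb, ritwivkot, pasusu

The suffix is conditioned by the final sound: -usu when the stem ends in a voiceless consonant (*mevupos*, *samek*); -kot when the stem ends in a voiced consonant (*lewodur*, *etuv*, *podez*, *erepud*); -jeb when the stem ends in a vowel (*bako*, *hena*).
*za*: final sound = /a/, a vowel → -jeb → *zajeb*.
The final sound of *ritwiv* is /v/, which is a voiced consonant, so the suffix is -kot, giving *ritwivkot*.
Since the final sound of *pas* is /s/ (a voiceless consonant), it takes -usu, giving *pasusu*.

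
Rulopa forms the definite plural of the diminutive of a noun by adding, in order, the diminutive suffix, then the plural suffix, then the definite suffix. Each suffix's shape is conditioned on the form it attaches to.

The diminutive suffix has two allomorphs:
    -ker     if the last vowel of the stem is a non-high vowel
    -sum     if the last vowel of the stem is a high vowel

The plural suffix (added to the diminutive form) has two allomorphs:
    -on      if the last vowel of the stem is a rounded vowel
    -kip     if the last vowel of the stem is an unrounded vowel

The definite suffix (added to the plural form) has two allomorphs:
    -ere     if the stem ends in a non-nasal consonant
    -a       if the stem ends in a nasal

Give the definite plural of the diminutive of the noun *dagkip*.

dagkipsumona

*dagkip* — last vowel /i/ (a high vowel) → -sum → *dagkipsum*.
The last vowel of the diminutive form *dagkipsum* is /u/, which is a rounded vowel, so the plural suffix is -on, giving *dagkipsumon*.
The plural form *dagkipsumon*: final consonant = /n/, a nasal → -a → *dagkipsumona*.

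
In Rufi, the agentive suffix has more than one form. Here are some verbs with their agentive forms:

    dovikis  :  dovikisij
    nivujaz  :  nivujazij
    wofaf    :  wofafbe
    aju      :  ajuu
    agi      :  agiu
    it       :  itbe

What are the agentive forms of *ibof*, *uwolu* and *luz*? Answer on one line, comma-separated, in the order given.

ibofbe, uwoluu, luzij

The suffix is conditioned by the final sound: -ij when the stem ends in a sibilant (*dovikis*, *nivujaz*); -be when the stem ends in a non-sibilant consonant (*wofaf*, *it*); -u when the stem ends in a vowel (*aju*, *agi*).
*ibof* — final sound /f/ (a non-sibilant consonant) → -be → *ibofbe*.
*uwolu*: final sound = /u/, a vowel → -u → *uwoluu*.
Since the final sound of *luz* is /z/ (a sibilant), it takes -ij, giving *luzij*.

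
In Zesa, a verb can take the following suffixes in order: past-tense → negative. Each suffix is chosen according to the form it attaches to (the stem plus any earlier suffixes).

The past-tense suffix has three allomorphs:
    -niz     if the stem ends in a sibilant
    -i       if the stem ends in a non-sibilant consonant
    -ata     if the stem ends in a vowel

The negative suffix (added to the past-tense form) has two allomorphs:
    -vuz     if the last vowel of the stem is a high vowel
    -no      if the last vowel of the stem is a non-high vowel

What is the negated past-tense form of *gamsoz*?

The final sound of *gamsoz* is /z/, which is a sibilant, so the past-tense suffix is -niz, giving *gamsozniz*.
The last vowel of the past-tense form *gamsozniz* is /i/, which is a high vowel, so the negative suffix is -vuz, giving *gamsoznizvuz*.

gamsoznizvuz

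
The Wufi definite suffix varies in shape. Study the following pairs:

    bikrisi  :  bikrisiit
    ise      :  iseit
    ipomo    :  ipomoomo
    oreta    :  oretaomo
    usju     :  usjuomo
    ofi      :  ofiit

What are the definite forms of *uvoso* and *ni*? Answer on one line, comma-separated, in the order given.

uvosoomo, niit

The alternation tracks the last vowel of the stem — -it when the last vowel of the stem is a front vowel (*bikrisi*, *ise*, *ofi*); -omo when the last vowel of the stem is a back vowel (*ipomo*, *oreta*, *usju*).
The last vowel of *uvoso* is /o/, which is a back vowel, so the suffix is -omo, giving *uvosoomo*.
*ni* — last vowel /i/ (a front vowel) → -it → *niit*.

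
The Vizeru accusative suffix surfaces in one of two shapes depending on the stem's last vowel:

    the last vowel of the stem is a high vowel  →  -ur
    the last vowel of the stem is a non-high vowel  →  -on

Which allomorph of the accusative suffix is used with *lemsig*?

-ur

*lemsig*: last vowel = /i/, a high vowel → -ur.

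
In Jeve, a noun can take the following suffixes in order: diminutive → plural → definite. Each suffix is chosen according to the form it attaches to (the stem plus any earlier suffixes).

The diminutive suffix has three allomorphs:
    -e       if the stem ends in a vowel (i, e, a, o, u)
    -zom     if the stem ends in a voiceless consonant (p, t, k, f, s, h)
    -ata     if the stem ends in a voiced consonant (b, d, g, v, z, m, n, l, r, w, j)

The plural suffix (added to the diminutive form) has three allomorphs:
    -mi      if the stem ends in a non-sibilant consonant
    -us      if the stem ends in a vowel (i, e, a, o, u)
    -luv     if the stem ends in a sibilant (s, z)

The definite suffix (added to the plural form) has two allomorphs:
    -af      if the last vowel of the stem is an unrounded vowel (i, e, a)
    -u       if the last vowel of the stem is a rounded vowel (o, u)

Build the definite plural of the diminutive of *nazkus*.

Since the final sound of *nazkus* is /s/ (a voiceless consonant), it takes -zom, giving *nazkuszom*.
The diminutive form *nazkuszom* — final sound /m/ (a non-sibilant consonant) → -mi → *nazkuszommi*.
Since the last vowel of the plural form *nazkuszommi* is /i/ (an unrounded vowel), it takes -af, giving *nazkuszommiaf*.

nazkuszommiaf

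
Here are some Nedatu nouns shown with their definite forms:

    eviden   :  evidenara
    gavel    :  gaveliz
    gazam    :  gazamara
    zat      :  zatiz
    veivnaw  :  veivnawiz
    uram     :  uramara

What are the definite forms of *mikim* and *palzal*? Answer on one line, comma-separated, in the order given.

Looking at the final consonant of each stem: -ara when the stem ends in a nasal (*eviden*, *gazam*, *uram*); -iz when the stem ends in a non-nasal consonant (*gavel*, *zat*, *veivnaw*).
*mikim* — final consonant /m/ (a nasal) → -ara → *mikimara*.
*palzal*: final consonant = /l/, non-nasal → -iz → *palzaliz*.

mikimara, palzaliz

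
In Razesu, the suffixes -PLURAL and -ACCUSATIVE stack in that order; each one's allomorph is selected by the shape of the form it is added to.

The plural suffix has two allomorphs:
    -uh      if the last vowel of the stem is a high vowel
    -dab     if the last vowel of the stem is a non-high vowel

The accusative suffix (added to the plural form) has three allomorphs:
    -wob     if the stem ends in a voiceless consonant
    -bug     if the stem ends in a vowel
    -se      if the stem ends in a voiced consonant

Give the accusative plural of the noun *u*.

Since the last vowel of *u* is /u/ (a high vowel), it takes -uh, giving *uuh*.
The plural form *uuh* — final sound /h/ (a voiceless consonant) → -wob → *uuhwob*.

uuhwob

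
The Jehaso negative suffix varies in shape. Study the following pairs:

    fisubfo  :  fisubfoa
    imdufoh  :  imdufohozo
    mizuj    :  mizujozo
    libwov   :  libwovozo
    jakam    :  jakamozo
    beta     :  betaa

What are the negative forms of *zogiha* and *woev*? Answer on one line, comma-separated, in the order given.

zogihaa, woevozo

Looking at the final sound of each stem: -ozo when the stem ends in a consonant (*imdufoh*, *mizuj*, *libwov*, *jakam*); -a when the stem ends in a vowel (*fisubfo*, *beta*).
The final sound of *zogiha* is /a/, which is a vowel, so the suffix is -a, giving *zogihaa*.
*woev* — final sound /v/ (a consonant) → -ozo → *woevozo*.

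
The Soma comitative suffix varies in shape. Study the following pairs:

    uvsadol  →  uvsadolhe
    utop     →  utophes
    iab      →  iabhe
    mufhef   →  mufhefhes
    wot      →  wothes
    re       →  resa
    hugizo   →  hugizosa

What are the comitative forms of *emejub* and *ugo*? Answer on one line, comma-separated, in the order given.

emejubhe, ugosa

The alternation tracks the final sound of the stem — -hes when the stem ends in a voiceless consonant (*utop*, *mufhef*, *wot*); -he when the stem ends in a voiced consonant (*uvsadol*, *iab*); -sa when the stem ends in a vowel (*re*, *hugizo*).
*emejub* — final sound /b/ (a voiced consonant) → -he → *emejubhe*.
Since the final sound of *ugo* is /o/ (a vowel), it takes -sa, giving *ugosa*.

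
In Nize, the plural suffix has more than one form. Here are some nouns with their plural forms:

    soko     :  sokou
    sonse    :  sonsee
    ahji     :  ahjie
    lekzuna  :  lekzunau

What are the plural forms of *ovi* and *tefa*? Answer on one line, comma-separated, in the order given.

Looking at the last vowel of each stem: -e when the last vowel of the stem is a front vowel (*sonse*, *ahji*); -u when the last vowel of the stem is a back vowel (*soko*, *lekzuna*).
The last vowel of *ovi* is /i/, which is a front vowel, so the suffix is -e, giving *ovie*.
The last vowel of *tefa* is /a/, which is a back vowel, so the suffix is -u, giving *tefau*.

ovie, tefau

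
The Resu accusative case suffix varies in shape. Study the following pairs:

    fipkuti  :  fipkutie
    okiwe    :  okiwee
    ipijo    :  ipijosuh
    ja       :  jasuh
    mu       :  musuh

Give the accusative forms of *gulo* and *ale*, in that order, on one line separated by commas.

The suffix is conditioned by the last vowel: -e when the last vowel of the stem is a front vowel (*fipkuti*, *okiwe*); -suh when the last vowel of the stem is a back vowel (*ipijo*, *ja*, *mu*).
Since the last vowel of *gulo* is /o/ (a back vowel), it takes -suh, giving *gulosuh*.
Since the last vowel of *ale* is /e/ (a front vowel), it takes -e, giving *alee*.

gulosuh, alee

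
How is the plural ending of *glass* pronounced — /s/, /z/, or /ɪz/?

The stem *glass* ends in a sibilant (/s, z, ʃ, ʒ, tʃ, dʒ/).
The plural suffix surfaces as /ɪz/ after sibilants, /s/ after other voiceless consonants, and /z/ after other voiced sounds.
So the plural -s on *glass* is pronounced /ɪz/.

/ɪz/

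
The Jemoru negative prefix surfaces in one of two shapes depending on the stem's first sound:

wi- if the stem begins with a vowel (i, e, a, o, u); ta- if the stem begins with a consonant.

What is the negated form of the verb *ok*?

wiok

The first sound of *ok* is /o/, which is a vowel, so the prefix is wi-, giving *wiok*.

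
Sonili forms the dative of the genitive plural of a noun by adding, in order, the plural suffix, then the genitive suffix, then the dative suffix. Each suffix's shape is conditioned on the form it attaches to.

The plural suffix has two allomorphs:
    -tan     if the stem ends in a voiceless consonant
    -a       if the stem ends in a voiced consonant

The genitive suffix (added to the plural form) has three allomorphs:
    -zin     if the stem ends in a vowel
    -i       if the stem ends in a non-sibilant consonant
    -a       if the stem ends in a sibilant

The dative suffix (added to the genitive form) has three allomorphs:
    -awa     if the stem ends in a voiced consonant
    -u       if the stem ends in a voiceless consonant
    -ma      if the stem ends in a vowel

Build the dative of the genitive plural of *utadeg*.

*utadeg*: final consonant = /g/, voiced → -a → *utadega*.
Since the final sound of the plural form *utadega* is /a/ (a vowel), it takes -zin, giving *utadegazin*.
The final sound of the genitive form *utadegazin* is /n/, which is a voiced consonant, so the dative suffix is -awa, giving *utadegazinawa*.

utadegazinawa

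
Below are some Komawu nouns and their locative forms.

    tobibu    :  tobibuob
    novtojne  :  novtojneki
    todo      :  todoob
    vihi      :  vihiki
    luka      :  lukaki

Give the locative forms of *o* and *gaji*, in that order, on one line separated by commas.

oob, gajiki

The suffix is conditioned by the last vowel: -ob when the last vowel of the stem is a rounded vowel (*tobibu*, *todo*); -ki when the last vowel of the stem is an unrounded vowel (*novtojne*, *vihi*, *luka*).
Since the last vowel of *o* is /o/ (a rounded vowel), it takes -ob, giving *oob*.
*gaji* — last vowel /i/ (an unrounded vowel) → -ki → *gajiki*.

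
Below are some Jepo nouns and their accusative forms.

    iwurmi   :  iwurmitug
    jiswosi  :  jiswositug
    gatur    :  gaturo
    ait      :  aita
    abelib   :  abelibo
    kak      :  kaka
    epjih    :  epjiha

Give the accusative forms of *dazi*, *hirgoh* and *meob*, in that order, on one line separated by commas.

dazitug, hirgoha, meobo

The alternation tracks the final sound of the stem — -a when the stem ends in a voiceless consonant (*ait*, *kak*, *epjih*); -o when the stem ends in a voiced consonant (*gatur*, *abelib*); -tug when the stem ends in a vowel (*iwurmi*, *jiswosi*).
*dazi* — final sound /i/ (a vowel) → -tug → *dazitug*.
*hirgoh*: final sound = /h/, a voiceless consonant → -a → *hirgoha*.
*meob*: final sound = /b/, a voiced consonant → -o → *meobo*.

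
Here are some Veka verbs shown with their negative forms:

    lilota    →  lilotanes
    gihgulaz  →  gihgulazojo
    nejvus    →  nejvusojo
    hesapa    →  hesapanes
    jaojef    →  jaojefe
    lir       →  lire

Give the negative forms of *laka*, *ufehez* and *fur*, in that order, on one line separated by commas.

lakanes, ufehezojo, fure

The alternation tracks the final sound of the stem — -ojo when the stem ends in a sibilant (*gihgulaz*, *nejvus*); -e when the stem ends in a non-sibilant consonant (*jaojef*, *lir*); -nes when the stem ends in a vowel (*lilota*, *hesapa*).
Since the final sound of *laka* is /a/ (a vowel), it takes -nes, giving *lakanes*.
*ufehez* — final sound /z/ (a sibilant) → -ojo → *ufehezojo*.
The final sound of *fur* is /r/, which is a non-sibilant consonant, so the suffix is -e, giving *fure*.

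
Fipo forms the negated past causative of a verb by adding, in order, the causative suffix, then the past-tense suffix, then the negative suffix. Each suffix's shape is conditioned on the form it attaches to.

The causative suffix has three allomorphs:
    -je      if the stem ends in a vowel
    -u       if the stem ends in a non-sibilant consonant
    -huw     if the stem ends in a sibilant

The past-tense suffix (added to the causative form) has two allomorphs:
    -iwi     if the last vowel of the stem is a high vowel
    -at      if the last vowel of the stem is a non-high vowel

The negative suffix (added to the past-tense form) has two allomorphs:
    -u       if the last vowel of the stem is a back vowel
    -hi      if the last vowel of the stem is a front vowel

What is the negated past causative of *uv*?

uvuiwihi

The final sound of *uv* is /v/, which is a non-sibilant consonant, so the causative suffix is -u, giving *uvu*.
The last vowel of the causative form *uvu* is /u/, which is a high vowel, so the past-tense suffix is -iwi, giving *uvuiwi*.
Since the last vowel of the past-tense form *uvuiwi* is /i/ (a front vowel), it takes -hi, giving *uvuiwihi*.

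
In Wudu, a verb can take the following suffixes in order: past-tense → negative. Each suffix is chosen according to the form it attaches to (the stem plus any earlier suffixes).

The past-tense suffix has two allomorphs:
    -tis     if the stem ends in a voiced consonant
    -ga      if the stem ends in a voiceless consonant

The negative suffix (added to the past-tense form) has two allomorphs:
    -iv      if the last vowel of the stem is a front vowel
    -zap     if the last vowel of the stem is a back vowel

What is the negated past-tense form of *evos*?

Since the final consonant of *evos* is /s/ (voiceless), it takes -ga, giving *evosga*.
Since the last vowel of the past-tense form *evosga* is /a/ (a back vowel), it takes -zap, giving *evosgazap*.

evosgazap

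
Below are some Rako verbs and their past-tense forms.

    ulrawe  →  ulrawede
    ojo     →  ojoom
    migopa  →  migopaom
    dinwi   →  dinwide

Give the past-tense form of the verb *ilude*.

The alternation tracks the last vowel of the stem — -de when the last vowel of the stem is a front vowel (*ulrawe*, *dinwi*); -om when the last vowel of the stem is a back vowel (*ojo*, *migopa*).
The last vowel of *ilude* is /e/, which is a front vowel, so the suffix is -de, giving *iludede*.

iludede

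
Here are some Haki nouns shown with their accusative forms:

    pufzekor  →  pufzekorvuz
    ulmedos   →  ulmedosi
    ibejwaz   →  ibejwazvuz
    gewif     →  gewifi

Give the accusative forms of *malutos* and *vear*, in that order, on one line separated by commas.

malutosi, vearvuz

Looking at the final consonant of each stem: -i when the stem ends in a voiceless consonant (*ulmedos*, *gewif*); -vuz when the stem ends in a voiced consonant (*pufzekor*, *ibejwaz*).
*malutos*: final consonant = /s/, voiceless → -i → *malutosi*.
Since the final consonant of *vear* is /r/ (voiced), it takes -vuz, giving *vearvuz*.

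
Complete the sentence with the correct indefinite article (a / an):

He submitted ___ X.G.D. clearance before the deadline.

an

The indefinite article is chosen by the initial *sound* of the following word, not its spelling.
The initialism *X.G.D.* is read letter by letter; the first letter, X, is pronounced /ɛks/, which begins with a vowel sound.
So the article is *an*: He submitted an X.G.D. clearance before the deadline.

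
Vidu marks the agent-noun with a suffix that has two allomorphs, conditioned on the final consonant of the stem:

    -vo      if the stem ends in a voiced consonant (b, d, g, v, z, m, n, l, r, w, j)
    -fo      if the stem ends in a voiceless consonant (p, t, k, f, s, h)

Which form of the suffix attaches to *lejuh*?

-fo

Since the final consonant of *lejuh* is /h/ (voiceless), it takes -fo.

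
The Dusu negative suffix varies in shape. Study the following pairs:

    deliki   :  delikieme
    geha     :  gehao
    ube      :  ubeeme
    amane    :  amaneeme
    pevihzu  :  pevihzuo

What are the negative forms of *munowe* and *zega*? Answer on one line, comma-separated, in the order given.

munoweeme, zegao

The alternation tracks the last vowel of the stem — -eme when the last vowel of the stem is a front vowel (*deliki*, *ube*, *amane*); -o when the last vowel of the stem is a back vowel (*geha*, *pevihzu*).
Since the last vowel of *munowe* is /e/ (a front vowel), it takes -eme, giving *munoweeme*.
*zega* — last vowel /a/ (a back vowel) → -o → *zegao*.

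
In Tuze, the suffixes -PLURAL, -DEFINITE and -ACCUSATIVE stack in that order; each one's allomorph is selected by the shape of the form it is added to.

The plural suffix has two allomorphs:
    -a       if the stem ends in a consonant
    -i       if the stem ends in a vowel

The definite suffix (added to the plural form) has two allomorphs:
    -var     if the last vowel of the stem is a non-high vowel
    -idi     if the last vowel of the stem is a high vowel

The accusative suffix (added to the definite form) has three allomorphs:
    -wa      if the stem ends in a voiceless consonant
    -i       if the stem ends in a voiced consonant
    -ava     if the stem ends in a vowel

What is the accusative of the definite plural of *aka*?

akaiidiava

*aka* — final sound /a/ (a vowel) → -i → *akai*.
The plural form *akai*: last vowel = /i/, a high vowel → -idi → *akaiidi*.
The definite form *akaiidi*: final sound = /i/, a vowel → -ava → *akaiidiava*.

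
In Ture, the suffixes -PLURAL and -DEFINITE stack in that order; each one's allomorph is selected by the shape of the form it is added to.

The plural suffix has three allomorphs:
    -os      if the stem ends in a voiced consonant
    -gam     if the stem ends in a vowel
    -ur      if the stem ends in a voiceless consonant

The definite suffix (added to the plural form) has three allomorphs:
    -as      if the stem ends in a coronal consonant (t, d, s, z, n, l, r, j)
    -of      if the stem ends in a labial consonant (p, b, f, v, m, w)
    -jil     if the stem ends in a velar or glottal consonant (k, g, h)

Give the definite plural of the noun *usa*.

usagamof

The final sound of *usa* is /a/, which is a vowel, so the plural suffix is -gam, giving *usagam*.
The plural form *usagam*: final consonant = /m/, labial → -of → *usagamof*.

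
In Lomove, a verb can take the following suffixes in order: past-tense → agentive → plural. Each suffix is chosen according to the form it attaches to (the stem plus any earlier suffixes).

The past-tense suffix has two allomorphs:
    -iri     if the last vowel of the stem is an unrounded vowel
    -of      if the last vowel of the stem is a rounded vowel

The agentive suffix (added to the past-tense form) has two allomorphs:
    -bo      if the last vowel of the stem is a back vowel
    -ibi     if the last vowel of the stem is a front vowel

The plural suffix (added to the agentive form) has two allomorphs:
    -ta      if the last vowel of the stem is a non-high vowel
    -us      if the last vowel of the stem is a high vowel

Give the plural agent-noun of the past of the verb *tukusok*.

tukusokofbota

*tukusok*: last vowel = /o/, a rounded vowel → -of → *tukusokof*.
The past-tense form *tukusokof* — last vowel /o/ (a back vowel) → -bo → *tukusokofbo*.
The last vowel of the agentive form *tukusokofbo* is /o/, which is a non-high vowel, so the plural suffix is -ta, giving *tukusokofbota*.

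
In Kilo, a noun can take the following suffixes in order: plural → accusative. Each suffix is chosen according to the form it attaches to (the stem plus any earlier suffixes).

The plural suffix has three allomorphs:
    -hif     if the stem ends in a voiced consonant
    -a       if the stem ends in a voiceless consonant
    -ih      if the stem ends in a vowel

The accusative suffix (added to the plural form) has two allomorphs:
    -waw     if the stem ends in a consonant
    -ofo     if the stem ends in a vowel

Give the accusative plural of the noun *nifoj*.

Since the final sound of *nifoj* is /j/ (a voiced consonant), it takes -hif, giving *nifojhif*.
The final sound of the plural form *nifojhif* is /f/, which is a consonant, so the accusative suffix is -waw, giving *nifojhifwaw*.

nifojhifwaw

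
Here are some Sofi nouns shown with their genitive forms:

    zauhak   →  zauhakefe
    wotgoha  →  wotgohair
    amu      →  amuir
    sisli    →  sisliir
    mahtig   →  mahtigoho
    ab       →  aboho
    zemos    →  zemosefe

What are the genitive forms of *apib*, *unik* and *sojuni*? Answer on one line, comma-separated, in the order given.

apiboho, unikefe, sojuniir

The suffix is conditioned by the final sound: -efe when the stem ends in a voiceless consonant (*zauhak*, *zemos*); -oho when the stem ends in a voiced consonant (*mahtig*, *ab*); -ir when the stem ends in a vowel (*wotgoha*, *amu*, *sisli*).
*apib*: final sound = /b/, a voiced consonant → -oho → *apiboho*.
Since the final sound of *unik* is /k/ (a voiceless consonant), it takes -efe, giving *unikefe*.
*sojuni*: final sound = /i/, a vowel → -ir → *sojuniir*.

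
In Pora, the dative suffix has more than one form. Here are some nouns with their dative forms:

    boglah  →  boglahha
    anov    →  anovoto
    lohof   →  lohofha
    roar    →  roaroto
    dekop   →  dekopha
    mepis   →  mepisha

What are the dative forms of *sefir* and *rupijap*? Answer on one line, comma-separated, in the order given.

sefiroto, rupijapha

The alternation tracks the final consonant of the stem — -ha when the stem ends in a voiceless consonant (*boglah*, *lohof*, *dekop*, *mepis*); -oto when the stem ends in a voiced consonant (*anov*, *roar*).
*sefir* — final consonant /r/ (voiced) → -oto → *sefiroto*.
*rupijap*: final consonant = /p/, voiceless → -ha → *rupijapha*.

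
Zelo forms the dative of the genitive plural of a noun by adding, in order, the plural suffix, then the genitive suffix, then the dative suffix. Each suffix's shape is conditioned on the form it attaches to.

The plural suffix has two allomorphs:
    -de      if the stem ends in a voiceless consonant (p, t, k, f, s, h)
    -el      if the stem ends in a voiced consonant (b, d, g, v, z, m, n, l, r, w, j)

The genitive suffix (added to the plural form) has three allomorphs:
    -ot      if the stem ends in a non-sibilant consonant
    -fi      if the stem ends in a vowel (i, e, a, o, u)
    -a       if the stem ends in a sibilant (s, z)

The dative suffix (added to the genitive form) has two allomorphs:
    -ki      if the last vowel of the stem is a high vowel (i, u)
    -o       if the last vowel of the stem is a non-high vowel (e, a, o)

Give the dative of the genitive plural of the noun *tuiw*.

tuiweloto

*tuiw*: final consonant = /w/, voiced → -el → *tuiwel*.
Since the final sound of the plural form *tuiwel* is /l/ (a non-sibilant consonant), it takes -ot, giving *tuiwelot*.
Since the last vowel of the genitive form *tuiwelot* is /o/ (a non-high vowel), it takes -o, giving *tuiweloto*.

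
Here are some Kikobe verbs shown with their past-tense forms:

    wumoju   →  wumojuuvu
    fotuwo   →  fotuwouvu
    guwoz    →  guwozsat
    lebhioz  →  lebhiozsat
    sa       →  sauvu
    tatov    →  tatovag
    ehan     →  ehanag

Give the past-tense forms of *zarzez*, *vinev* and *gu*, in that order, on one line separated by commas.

Looking at the final sound of each stem: -sat when the stem ends in a sibilant (*guwoz*, *lebhioz*); -ag when the stem ends in a non-sibilant consonant (*tatov*, *ehan*); -uvu when the stem ends in a vowel (*wumoju*, *fotuwo*, *sa*).
*zarzez*: final sound = /z/, a sibilant → -sat → *zarzezsat*.
The final sound of *vinev* is /v/, which is a non-sibilant consonant, so the suffix is -ag, giving *vinevag*.
*gu* — final sound /u/ (a vowel) → -uvu → *guuvu*.

zarzezsat, vinevag, guuvu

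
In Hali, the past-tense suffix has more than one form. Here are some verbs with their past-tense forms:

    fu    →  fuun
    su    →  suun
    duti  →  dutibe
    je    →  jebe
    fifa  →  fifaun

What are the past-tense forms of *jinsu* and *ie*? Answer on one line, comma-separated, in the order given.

The suffix is conditioned by the last vowel: -be when the last vowel of the stem is a front vowel (*duti*, *je*); -un when the last vowel of the stem is a back vowel (*fu*, *su*, *fifa*).
The last vowel of *jinsu* is /u/, which is a back vowel, so the suffix is -un, giving *jinsuun*.
*ie* — last vowel /e/ (a front vowel) → -be → *iebe*.

jinsuun, iebe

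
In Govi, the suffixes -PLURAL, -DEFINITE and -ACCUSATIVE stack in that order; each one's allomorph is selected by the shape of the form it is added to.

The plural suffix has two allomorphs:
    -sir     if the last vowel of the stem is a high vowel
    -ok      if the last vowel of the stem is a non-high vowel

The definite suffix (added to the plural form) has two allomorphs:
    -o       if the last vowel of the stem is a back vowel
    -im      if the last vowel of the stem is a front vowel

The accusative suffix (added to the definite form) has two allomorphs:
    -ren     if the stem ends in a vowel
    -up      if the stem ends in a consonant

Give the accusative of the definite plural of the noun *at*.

*at* — last vowel /a/ (a non-high vowel) → -ok → *atok*.
The plural form *atok* — last vowel /o/ (a back vowel) → -o → *atoko*.
The final sound of the definite form *atoko* is /o/, which is a vowel, so the accusative suffix is -ren, giving *atokoren*.

atokoren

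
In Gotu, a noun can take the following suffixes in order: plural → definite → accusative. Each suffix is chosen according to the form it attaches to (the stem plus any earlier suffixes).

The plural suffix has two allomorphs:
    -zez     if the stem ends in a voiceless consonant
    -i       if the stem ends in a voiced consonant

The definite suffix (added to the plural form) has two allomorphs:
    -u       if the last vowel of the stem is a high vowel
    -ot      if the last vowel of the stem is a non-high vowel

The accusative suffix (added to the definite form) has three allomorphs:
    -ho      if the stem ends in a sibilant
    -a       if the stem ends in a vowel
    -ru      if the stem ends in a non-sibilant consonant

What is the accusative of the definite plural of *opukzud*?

*opukzud*: final consonant = /d/, voiced → -i → *opukzudi*.
The plural form *opukzudi* — last vowel /i/ (a high vowel) → -u → *opukzudiu*.
The definite form *opukzudiu* — final sound /u/ (a vowel) → -a → *opukzudiua*.

opukzudiua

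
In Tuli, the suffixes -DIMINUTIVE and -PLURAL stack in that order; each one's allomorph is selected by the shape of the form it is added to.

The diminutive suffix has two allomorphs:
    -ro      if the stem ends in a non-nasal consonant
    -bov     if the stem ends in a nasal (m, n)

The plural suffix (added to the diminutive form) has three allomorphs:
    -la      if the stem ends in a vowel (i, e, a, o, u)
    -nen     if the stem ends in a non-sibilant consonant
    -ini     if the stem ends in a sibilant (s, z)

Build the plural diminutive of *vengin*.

*vengin* — final consonant /n/ (a nasal) → -bov → *venginbov*.
The final sound of the diminutive form *venginbov* is /v/, which is a non-sibilant consonant, so the plural suffix is -nen, giving *venginbovnen*.

venginbovnen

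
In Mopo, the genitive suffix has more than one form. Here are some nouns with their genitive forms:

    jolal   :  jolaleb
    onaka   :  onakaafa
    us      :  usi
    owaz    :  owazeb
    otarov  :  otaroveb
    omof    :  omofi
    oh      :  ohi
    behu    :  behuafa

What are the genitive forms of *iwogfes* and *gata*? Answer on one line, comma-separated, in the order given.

The suffix is conditioned by the final sound: -i when the stem ends in a voiceless consonant (*us*, *omof*, *oh*); -eb when the stem ends in a voiced consonant (*jolal*, *owaz*, *otarov*); -afa when the stem ends in a vowel (*onaka*, *behu*).
*iwogfes*: final sound = /s/, a voiceless consonant → -i → *iwogfesi*.
*gata*: final sound = /a/, a vowel → -afa → *gataafa*.

iwogfesi, gataafa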